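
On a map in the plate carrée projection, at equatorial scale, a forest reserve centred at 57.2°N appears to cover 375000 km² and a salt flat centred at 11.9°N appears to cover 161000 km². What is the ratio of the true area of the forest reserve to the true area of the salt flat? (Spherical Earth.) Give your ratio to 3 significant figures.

1.29

On the plate carrée, areal scale = h·k = 1 × sec φ, so true area = apparent × cos φ.
True area of forest reserve: 375000 × cos(57.2°) = 375000 × 0.5417 = 203100 km².
True area of salt flat: 161000 × cos(11.9°) = 161000 × 0.9785 = 157500 km².
Ratio = 203100 / 157500 ≈ 1.29.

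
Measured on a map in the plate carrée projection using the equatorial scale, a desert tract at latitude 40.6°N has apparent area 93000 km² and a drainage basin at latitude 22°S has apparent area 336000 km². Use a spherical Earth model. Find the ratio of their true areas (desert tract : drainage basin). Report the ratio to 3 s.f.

0.227

Plate carrée has h = 1 and k = sec φ, giving areal scale sec φ; true area = (apparent area) · cos φ.
True area of desert tract: 93000 × cos(40.6°) = 93000 × 0.7593 = 70610 km².
True area of drainage basin: 336000 × cos(22°) = 336000 × 0.9272 = 311500 km².
Ratio = 70610 / 311500 ≈ 0.227.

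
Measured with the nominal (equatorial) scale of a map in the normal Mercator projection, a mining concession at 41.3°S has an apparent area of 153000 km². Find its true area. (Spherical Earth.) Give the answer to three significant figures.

The Mercator projection is conformal; its linear scale factor is the same in every direction and equals sec φ = 1/cos φ.
Areal scale = k² = sec²φ = 1/cos²(41.3°) = 1/0.7513² = 1.772.
True area = apparent / (areal scale) = 153000 / 1.772 ≈ 86400 km².

86400 km²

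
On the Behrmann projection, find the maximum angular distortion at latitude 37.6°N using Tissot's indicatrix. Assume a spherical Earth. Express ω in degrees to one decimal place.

Behrmann is a cylindrical equal-area projection with standard parallels at ±30°. For cylindrical equal-area with standard parallel φ₀, h = cos φ / cos φ₀ and k = cos φ₀ / cos φ, so h·k = 1.
At 37.6°: h = 0.9149, k = 1.093; principal scales a = 1.093, b = 0.9149.
sin(ω/2) = (a − b)/(a + b) = 0.1782/2.008 = 0.08875, so ω = 2 arcsin(0.08875) ≈ 10.2°.

10.2°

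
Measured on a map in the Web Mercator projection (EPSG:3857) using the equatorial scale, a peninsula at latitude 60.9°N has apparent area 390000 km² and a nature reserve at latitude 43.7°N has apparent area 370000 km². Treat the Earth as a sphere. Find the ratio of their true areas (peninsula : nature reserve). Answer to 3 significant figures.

Mercator's areal exaggeration is sec²φ; hence true area = (apparent area) · cos²φ.
True area of peninsula: 390000 × cos²(60.9°) = 390000 × 0.2365 = 92240 km².
True area of nature reserve: 370000 × cos²(43.7°) = 370000 × 0.5227 = 193400 km².
Ratio = 92240 / 193400 ≈ 0.477.

0.477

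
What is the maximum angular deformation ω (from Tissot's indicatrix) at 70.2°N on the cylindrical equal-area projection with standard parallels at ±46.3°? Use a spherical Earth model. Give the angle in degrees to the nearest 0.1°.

A cylindrical equal-area projection with standard parallel φ₀ has meridian scale h = cos φ / cos φ₀ and parallel scale k = cos φ₀ / cos φ (so areas are preserved, h·k = 1).
At 70.2°: h = 0.4903, k = 2.040; principal scales a = 2.040, b = 0.4903.
sin(ω/2) = (a − b)/(a + b) = 1.549/2.530 = 0.6124, so ω = 2 arcsin(0.6124) ≈ 75.5°.

75.5°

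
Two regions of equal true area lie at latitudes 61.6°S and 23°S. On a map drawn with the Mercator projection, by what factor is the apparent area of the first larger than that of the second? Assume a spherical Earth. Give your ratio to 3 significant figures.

On Mercator, area is exaggerated by sec²φ = 1/cos²φ.
At 61.6°: sec²(61.6°) = 1/0.4756² = 4.421.
At 23°: sec²(23°) = 1/0.9205² = 1.180.
Ratio = 4.421/1.180 = cos²(23°)/cos²(61.6°) ≈ 3.75.

3.75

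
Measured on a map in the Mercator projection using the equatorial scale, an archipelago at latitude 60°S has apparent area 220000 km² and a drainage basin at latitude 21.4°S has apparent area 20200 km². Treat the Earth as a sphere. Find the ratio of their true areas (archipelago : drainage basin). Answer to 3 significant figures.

3.14

Mercator's areal exaggeration is sec²φ; hence true area = (apparent area) · cos²φ.
True area of archipelago: 220000 × cos²(60°) = 220000 × 0.2500 = 55000 km².
True area of drainage basin: 20200 × cos²(21.4°) = 20200 × 0.8669 = 17510 km².
Ratio = 55000 / 17510 ≈ 3.14.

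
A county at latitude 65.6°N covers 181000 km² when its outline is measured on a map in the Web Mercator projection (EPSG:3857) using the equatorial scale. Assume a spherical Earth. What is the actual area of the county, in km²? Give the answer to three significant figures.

Mercator is conformal, so the point scale is isotropic: h = k = sec φ = 1/cos φ.
Areal scale = k² = sec²φ = 1/cos²(65.6°) = 1/0.4131² = 5.860.
True area = apparent / (areal scale) = 181000 / 5.860 ≈ 30900 km².

30900 km²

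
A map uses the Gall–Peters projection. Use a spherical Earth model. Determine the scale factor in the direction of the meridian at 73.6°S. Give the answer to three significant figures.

0.399

The Gall–Peters projection is cylindrical equal-area with φ₀ = 45°. Cylindrical equal-area (φ₀ = 45°): h = cos φ / cos 45° along meridians, k = cos 45° / cos φ along parallels; h·k = 1.
h = cos 73.6° / cos 45° = 0.2823/0.7071 = 0.3993.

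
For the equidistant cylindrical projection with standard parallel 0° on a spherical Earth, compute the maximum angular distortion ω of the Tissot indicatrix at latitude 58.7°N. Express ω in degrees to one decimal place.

For the equirectangular projection with φ₀ = 0 (plate carrée), h = 1 along meridians and k = sec φ along parallels.
At 58.7°: h = 1.000, k = 1.925; principal scales a = 1.925, b = 1.000.
sin(ω/2) = (a − b)/(a + b) = 0.9249/2.925 = 0.3162, so ω = 2 arcsin(0.3162) ≈ 36.9°.

36.9°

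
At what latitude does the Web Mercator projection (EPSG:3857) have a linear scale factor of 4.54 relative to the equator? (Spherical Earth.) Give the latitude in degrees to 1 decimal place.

Mercator scale is k = sec φ = 1/cos φ.
1/cos φ = 4.54  ⇒  cos φ = 0.2203  ⇒  φ = arccos(0.2203) ≈ 77.3°.

77.3°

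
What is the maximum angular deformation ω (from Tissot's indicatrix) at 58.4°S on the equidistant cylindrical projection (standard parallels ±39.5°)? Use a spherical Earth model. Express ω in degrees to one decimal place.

The equidistant cylindrical projection with φ₀ = 39.5° has h = 1 (meridians true) and k = cos φ₀ / cos φ along parallels.
At 58.4°: h = 1.000, k = 1.473; principal scales a = 1.473, b = 1.000.
sin(ω/2) = (a − b)/(a + b) = 0.4726/2.473 = 0.1911, so ω = 2 arcsin(0.1911) ≈ 22.0°.

22.0°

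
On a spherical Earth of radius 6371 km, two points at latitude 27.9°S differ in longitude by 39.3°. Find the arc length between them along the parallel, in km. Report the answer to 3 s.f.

3860 km

Arc length along a parallel = R cos φ · Δλ (with Δλ in radians).
= 6371 × cos 27.9° × (39.3° × π/180) = 6371 × 0.8838 × 0.6859 ≈ 3860 km.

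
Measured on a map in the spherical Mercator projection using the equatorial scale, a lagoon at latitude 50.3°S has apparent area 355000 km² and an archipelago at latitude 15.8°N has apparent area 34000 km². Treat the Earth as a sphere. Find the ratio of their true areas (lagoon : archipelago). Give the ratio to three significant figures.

4.60

Mercator's areal exaggeration is sec²φ; hence true area = (apparent area) · cos²φ.
True area of lagoon: 355000 × cos²(50.3°) = 355000 × 0.4080 = 144800 km².
True area of archipelago: 34000 × cos²(15.8°) = 34000 × 0.9259 = 31480 km².
Ratio = 144800 / 31480 ≈ 4.60.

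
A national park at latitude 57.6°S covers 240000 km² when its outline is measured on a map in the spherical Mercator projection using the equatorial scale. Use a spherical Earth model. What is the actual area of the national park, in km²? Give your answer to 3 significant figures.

68900 km²

Mercator is conformal, so the point scale is isotropic: h = k = sec φ = 1/cos φ.
Areal scale = k² = sec²φ = 1/cos²(57.6°) = 1/0.5358² = 3.483.
True area = apparent / (areal scale) = 240000 / 3.483 ≈ 68900 km².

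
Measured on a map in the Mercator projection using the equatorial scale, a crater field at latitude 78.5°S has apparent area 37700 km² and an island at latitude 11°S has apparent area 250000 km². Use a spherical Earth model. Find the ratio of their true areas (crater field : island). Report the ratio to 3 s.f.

0.00622

On Mercator the areal scale is sec²φ, so true area = apparent × cos²φ.
True area of crater field: 37700 × cos²(78.5°) = 37700 × 0.03975 = 1498 km².
True area of island: 250000 × cos²(11°) = 250000 × 0.9636 = 240900 km².
Ratio = 1498 / 240900 ≈ 0.00622.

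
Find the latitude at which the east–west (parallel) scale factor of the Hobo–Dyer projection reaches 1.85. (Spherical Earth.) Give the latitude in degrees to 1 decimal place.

The Hobo–Dyer projection is cylindrical equal-area with φ₀ = 37.5°. A cylindrical equal-area projection with standard parallel φ₀ has meridian scale h = cos φ / cos φ₀ and parallel scale k = cos φ₀ / cos φ (so areas are preserved, h·k = 1).
k = cos φ₀ / cos φ = 1.85  ⇒  cos φ = cos 37.5° / 1.85 = 0.4288.
φ = arccos(0.4288) ≈ 64.6°.

64.6°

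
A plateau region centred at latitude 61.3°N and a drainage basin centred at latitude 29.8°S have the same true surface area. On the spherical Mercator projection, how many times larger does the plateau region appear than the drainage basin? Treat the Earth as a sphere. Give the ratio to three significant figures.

3.27

Mercator is conformal with k = sec φ, so areal scale = k² = sec²φ.
At 61.3°: sec²(61.3°) = 1/0.4802² = 4.336.
At 29.8°: sec²(29.8°) = 1/0.8678² = 1.328.
Ratio = 4.336/1.328 = cos²(29.8°)/cos²(61.3°) ≈ 3.27.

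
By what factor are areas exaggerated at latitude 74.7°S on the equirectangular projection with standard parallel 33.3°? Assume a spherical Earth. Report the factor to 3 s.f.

3.17

In the equirectangular projection with standard parallel φ₀ = 33.3° (x = Rλ cos φ₀, y = Rφ), meridians are true-scale (h = 1) and the parallel scale is k = cos φ₀ / cos φ.
Areal scale = h·k = 1 × cos φ₀ / cos φ; at 74.7°, h = 1.000, k = 3.167, so h·k = 3.167.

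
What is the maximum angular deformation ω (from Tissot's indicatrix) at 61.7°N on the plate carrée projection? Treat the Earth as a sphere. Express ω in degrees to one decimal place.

41.8°

In the plate carrée (x = Rλ, y = Rφ), meridians are true-scale (h = 1) and parallels are stretched by k = sec φ.
At 61.7°: h = 1.000, k = 2.109; principal scales a = 2.109, b = 1.000.
sin(ω/2) = (a − b)/(a + b) = 1.109/3.109 = 0.3568, so ω = 2 arcsin(0.3568) ≈ 41.8°.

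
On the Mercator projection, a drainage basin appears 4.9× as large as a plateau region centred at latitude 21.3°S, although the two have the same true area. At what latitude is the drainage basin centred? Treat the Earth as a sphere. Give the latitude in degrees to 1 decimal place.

65.1°

For equal true areas on Mercator, apparent areas scale as sec²φ, so the ratio is cos²φ₂ / cos²φ₁.
cos²φ₂ / cos²φ₁ = 4.9  ⇒  cos φ₁ = cos 21.3° / √4.9 = 0.9317/2.214 = 0.4209.
φ₁ = arccos(0.4209) ≈ 65.1°.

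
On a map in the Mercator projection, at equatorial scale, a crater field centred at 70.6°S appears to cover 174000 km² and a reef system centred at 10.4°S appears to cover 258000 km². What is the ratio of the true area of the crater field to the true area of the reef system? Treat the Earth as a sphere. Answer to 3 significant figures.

0.0769

On Mercator the areal scale is sec²φ, so true area = apparent × cos²φ.
True area of crater field: 174000 × cos²(70.6°) = 174000 × 0.1103 = 19200 km².
True area of reef system: 258000 × cos²(10.4°) = 258000 × 0.9674 = 249600 km².
Ratio = 19200 / 249600 ≈ 0.0769.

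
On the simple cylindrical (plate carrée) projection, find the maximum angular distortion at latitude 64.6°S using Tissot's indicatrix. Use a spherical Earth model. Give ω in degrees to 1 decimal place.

47.1°

In the plate carrée (x = Rλ, y = Rφ), meridians are true-scale (h = 1) and parallels are stretched by k = sec φ.
At 64.6°: h = 1.000, k = 2.331; principal scales a = 2.331, b = 1.000.
sin(ω/2) = (a − b)/(a + b) = 1.331/3.331 = 0.3996, so ω = 2 arcsin(0.3996) ≈ 47.1°.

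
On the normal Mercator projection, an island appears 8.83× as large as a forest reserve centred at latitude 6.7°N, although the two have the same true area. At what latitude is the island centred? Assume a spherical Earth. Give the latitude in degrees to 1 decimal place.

70.5°

On Mercator, (apparent₁)/(apparent₂) = sec²φ₁ / sec²φ₂ when true areas are equal.
cos²φ₂ / cos²φ₁ = 8.83  ⇒  cos φ₁ = cos 6.7° / √8.83 = 0.9932/2.972 = 0.3342.
φ₁ = arccos(0.3342) ≈ 70.5°.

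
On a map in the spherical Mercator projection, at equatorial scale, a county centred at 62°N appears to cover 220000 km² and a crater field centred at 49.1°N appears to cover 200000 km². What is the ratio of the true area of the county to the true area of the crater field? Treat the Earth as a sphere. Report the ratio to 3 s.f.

0.566

Since Mercator area scale is 1/cos²φ, the true area equals the apparent area multiplied by cos²φ.
True area of county: 220000 × cos²(62°) = 220000 × 0.2204 = 48490 km².
True area of crater field: 200000 × cos²(49.1°) = 200000 × 0.4287 = 85740 km².
Ratio = 48490 / 85740 ≈ 0.566.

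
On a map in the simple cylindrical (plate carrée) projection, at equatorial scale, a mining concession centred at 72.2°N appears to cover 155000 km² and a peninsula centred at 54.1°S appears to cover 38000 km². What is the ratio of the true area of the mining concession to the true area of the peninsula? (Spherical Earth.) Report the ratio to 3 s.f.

2.13

On the plate carrée, areal scale = h·k = 1 × sec φ, so true area = apparent × cos φ.
True area of mining concession: 155000 × cos(72.2°) = 155000 × 0.3057 = 47380 km².
True area of peninsula: 38000 × cos(54.1°) = 38000 × 0.5864 = 22280 km².
Ratio = 47380 / 22280 ≈ 2.13.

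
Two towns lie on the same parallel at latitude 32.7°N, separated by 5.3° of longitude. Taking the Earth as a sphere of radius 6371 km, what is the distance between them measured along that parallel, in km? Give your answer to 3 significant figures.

496 km

Arc length along a parallel = R cos φ · Δλ (with Δλ in radians).
= 6371 × cos 32.7° × (5.3° × π/180) = 6371 × 0.8415 × 0.09250 ≈ 496 km.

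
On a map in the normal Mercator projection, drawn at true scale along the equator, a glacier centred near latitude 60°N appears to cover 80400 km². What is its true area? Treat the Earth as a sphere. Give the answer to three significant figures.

20100 km²

The Mercator projection is conformal; its linear scale factor is the same in every direction and equals sec φ = 1/cos φ.
Areal scale = k² = sec²φ = 1/cos²(60°) = 1/0.5000² = 4.000.
True area = apparent / (areal scale) = 80400 / 4.000 ≈ 20100 km².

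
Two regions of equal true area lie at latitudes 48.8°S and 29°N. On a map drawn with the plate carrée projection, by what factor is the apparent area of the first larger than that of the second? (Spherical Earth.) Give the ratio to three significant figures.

1.33

In the plate carrée (x = Rλ, y = Rφ), meridians are true-scale (h = 1) and parallels are stretched by k = sec φ.
Areal scale at 48.8°: h·k = 1.000 × 1.518 = 1.518.
Areal scale at 29°: h·k = 1.000 × 1.143 = 1.143.
Ratio = 1.518/1.143 ≈ 1.33.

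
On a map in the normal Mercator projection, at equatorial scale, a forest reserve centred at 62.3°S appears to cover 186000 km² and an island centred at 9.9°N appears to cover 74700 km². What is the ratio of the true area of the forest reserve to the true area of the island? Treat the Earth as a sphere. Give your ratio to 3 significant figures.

Since Mercator area scale is 1/cos²φ, the true area equals the apparent area multiplied by cos²φ.
True area of forest reserve: 186000 × cos²(62.3°) = 186000 × 0.2161 = 40190 km².
True area of island: 74700 × cos²(9.9°) = 74700 × 0.9704 = 72490 km².
Ratio = 40190 / 72490 ≈ 0.554.

0.554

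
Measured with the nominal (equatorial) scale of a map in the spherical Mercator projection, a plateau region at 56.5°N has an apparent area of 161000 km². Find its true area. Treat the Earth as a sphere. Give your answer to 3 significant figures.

49000 km²

The Mercator projection is conformal; its linear scale factor is the same in every direction and equals sec φ = 1/cos φ.
Areal scale = k² = sec²φ = 1/cos²(56.5°) = 1/0.5519² = 3.283.
True area = apparent / (areal scale) = 161000 / 3.283 ≈ 49000 km².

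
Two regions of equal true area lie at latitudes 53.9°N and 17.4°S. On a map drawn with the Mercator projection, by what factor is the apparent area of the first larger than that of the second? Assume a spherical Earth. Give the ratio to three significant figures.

2.62

Mercator areal scale is sec²φ.
At 53.9°: sec²(53.9°) = 1/0.5892² = 2.881.
At 17.4°: sec²(17.4°) = 1/0.9542² = 1.098.
Ratio = 2.881/1.098 = cos²(17.4°)/cos²(53.9°) ≈ 2.62.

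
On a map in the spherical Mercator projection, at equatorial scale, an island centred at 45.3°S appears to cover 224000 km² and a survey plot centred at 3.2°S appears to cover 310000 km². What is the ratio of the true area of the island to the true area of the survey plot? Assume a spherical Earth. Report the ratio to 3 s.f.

On Mercator the areal scale is sec²φ, so true area = apparent × cos²φ.
True area of island: 224000 × cos²(45.3°) = 224000 × 0.4948 = 110800 km².
True area of survey plot: 310000 × cos²(3.2°) = 310000 × 0.9969 = 309000 km².
Ratio = 110800 / 309000 ≈ 0.359.

0.359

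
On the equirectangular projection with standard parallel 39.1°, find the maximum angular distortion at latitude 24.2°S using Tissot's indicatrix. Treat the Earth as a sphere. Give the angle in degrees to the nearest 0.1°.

With standard parallel φ₀ = 39.1°, the equirectangular projection gives x = Rλ cos φ₀, y = Rφ, so h = 1 and k = cos 39.1° / cos φ.
At 24.2°: h = 1.000, k = 0.8508; principal scales a = 1.000, b = 0.8508.
sin(ω/2) = (a − b)/(a + b) = 0.1492/1.851 = 0.08060, so ω = 2 arcsin(0.08060) ≈ 9.2°.

9.2°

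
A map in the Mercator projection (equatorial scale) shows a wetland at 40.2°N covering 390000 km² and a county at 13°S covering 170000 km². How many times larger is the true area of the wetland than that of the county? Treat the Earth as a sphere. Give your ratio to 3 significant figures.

Since Mercator area scale is 1/cos²φ, the true area equals the apparent area multiplied by cos²φ.
True area of wetland: 390000 × cos²(40.2°) = 390000 × 0.5834 = 227500 km².
True area of county: 170000 × cos²(13°) = 170000 × 0.9494 = 161400 km².
Ratio = 227500 / 161400 ≈ 1.41.

1.41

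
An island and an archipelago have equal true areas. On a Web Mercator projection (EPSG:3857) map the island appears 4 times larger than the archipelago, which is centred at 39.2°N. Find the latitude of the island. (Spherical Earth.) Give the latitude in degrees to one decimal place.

67.2°

Mercator areal scale is sec²φ, so apparent-area ratio = sec²φ₁ / sec²φ₂ = cos²φ₂ / cos²φ₁.
cos²φ₂ / cos²φ₁ = 4  ⇒  cos φ₁ = cos 39.2° / √4 = 0.7749/2.000 = 0.3875.
φ₁ = arccos(0.3875) ≈ 67.2°.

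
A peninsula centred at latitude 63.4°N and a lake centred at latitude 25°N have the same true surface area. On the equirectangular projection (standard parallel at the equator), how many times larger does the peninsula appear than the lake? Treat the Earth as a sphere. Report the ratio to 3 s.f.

Plate carrée maps x = Rλ, y = Rφ. The meridian scale is h = 1 and the parallel scale is k = 1/cos φ = sec φ.
Areal scale at 63.4°: h·k = 1.000 × 2.233 = 2.233.
Areal scale at 25°: h·k = 1.000 × 1.103 = 1.103.
Ratio = 2.233/1.103 ≈ 2.02.

2.02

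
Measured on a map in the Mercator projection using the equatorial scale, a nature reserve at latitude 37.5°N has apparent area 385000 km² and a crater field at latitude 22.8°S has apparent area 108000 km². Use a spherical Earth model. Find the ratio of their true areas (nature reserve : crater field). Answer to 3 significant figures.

2.64

On Mercator the areal scale is sec²φ, so true area = apparent × cos²φ.
True area of nature reserve: 385000 × cos²(37.5°) = 385000 × 0.6294 = 242300 km².
True area of crater field: 108000 × cos²(22.8°) = 108000 × 0.8498 = 91780 km².
Ratio = 242300 / 91780 ≈ 2.64.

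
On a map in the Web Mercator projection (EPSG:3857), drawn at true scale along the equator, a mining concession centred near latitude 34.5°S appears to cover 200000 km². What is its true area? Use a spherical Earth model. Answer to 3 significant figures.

Mercator is conformal, so the point scale is isotropic: h = k = sec φ = 1/cos φ.
Areal scale = k² = sec²φ = 1/cos²(34.5°) = 1/0.8241² = 1.472.
True area = apparent / (areal scale) = 200000 / 1.472 ≈ 136000 km².

136000 km²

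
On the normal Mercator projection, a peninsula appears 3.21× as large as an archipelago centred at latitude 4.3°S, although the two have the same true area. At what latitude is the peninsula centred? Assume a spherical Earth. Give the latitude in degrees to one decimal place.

56.2°

For equal true areas on Mercator, apparent areas scale as sec²φ, so the ratio is cos²φ₂ / cos²φ₁.
cos²φ₂ / cos²φ₁ = 3.21  ⇒  cos φ₁ = cos 4.3° / √3.21 = 0.9972/1.792 = 0.5566.
φ₁ = arccos(0.5566) ≈ 56.2°.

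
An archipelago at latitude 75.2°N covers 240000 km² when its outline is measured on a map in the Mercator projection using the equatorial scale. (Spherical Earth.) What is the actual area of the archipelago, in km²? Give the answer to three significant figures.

15700 km²

The Mercator projection is conformal; its linear scale factor is the same in every direction and equals sec φ = 1/cos φ.
Areal scale = k² = sec²φ = 1/cos²(75.2°) = 1/0.2554² = 15.33.
True area = apparent / (areal scale) = 240000 / 15.33 ≈ 15700 km².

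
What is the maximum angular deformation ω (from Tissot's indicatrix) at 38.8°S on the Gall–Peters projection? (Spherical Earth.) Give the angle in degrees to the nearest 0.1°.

11.1°

Gall–Peters is a cylindrical equal-area projection with standard parallels at ±45°. Cylindrical equal-area (φ₀ = 45°): h = cos φ / cos 45° along meridians, k = cos 45° / cos φ along parallels; h·k = 1.
At 38.8°: h = 1.102, k = 0.9073; principal scales a = 1.102, b = 0.9073.
sin(ω/2) = (a − b)/(a + b) = 0.1948/2.009 = 0.09696, so ω = 2 arcsin(0.09696) ≈ 11.1°.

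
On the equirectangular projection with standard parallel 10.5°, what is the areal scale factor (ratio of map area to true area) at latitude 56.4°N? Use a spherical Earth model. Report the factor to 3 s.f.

With standard parallel φ₀ = 10.5°, the equirectangular projection gives x = Rλ cos φ₀, y = Rφ, so h = 1 and k = cos 10.5° / cos φ.
Areal scale = h·k = 1 × cos φ₀ / cos φ; at 56.4°, h = 1.000, k = 1.777, so h·k = 1.777.

1.78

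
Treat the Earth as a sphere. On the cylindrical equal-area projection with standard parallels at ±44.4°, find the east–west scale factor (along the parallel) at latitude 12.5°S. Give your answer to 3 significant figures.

A cylindrical equal-area projection with standard parallel φ₀ has meridian scale h = cos φ / cos φ₀ and parallel scale k = cos φ₀ / cos φ (so areas are preserved, h·k = 1).
k = cos 44.4° / cos 12.5° = 0.7145/0.9763 = 0.7318.

0.732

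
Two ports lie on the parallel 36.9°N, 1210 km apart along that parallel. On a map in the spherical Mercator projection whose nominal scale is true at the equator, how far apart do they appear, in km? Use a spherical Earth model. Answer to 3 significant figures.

For Mercator, h = k = sec φ (a conformal cylindrical projection has a single point scale, 1/cos φ).
Along the parallel, k = sec 36.9° = 1/0.7997 = 1.250.
Map distance = 1210 × 1.250 ≈ 1510 km.

1510 km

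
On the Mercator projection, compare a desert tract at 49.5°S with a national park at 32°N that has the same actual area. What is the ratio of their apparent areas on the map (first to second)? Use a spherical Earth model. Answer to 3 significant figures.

On Mercator, area is exaggerated by sec²φ = 1/cos²φ.
At 49.5°: sec²(49.5°) = 1/0.6494² = 2.371.
At 32°: sec²(32°) = 1/0.8480² = 1.390.
Ratio = 2.371/1.390 = cos²(32°)/cos²(49.5°) ≈ 1.71.

1.71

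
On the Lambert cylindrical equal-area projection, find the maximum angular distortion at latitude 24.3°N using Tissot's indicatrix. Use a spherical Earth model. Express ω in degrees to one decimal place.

10.6°

The Lambert cylindrical equal-area projection is the cylindrical equal-area projection with its standard parallel at the equator (φ₀ = 0). Cylindrical equal-area (φ₀ = 0°): h = cos φ / cos 0° along meridians, k = cos 0° / cos φ along parallels; h·k = 1.
At 24.3°: h = 0.9114, k = 1.097; principal scales a = 1.097, b = 0.9114.
sin(ω/2) = (a − b)/(a + b) = 0.1858/2.009 = 0.09250, so ω = 2 arcsin(0.09250) ≈ 10.6°.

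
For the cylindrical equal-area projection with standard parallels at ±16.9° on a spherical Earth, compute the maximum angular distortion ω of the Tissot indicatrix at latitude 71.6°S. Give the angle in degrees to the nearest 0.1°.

107.0°

For cylindrical equal-area with standard parallel φ₀, h = cos φ / cos φ₀ and k = cos φ₀ / cos φ, so h·k = 1.
At 71.6°: h = 0.3299, k = 3.031; principal scales a = 3.031, b = 0.3299.
sin(ω/2) = (a − b)/(a + b) = 2.701/3.361 = 0.8037, so ω = 2 arcsin(0.8037) ≈ 107.0°.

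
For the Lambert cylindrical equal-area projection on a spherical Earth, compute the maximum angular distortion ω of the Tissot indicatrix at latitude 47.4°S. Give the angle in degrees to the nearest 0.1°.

The Lambert cylindrical equal-area projection is the cylindrical equal-area projection with its standard parallel at the equator (φ₀ = 0). A cylindrical equal-area projection with standard parallel φ₀ has meridian scale h = cos φ / cos φ₀ and parallel scale k = cos φ₀ / cos φ (so areas are preserved, h·k = 1).
At 47.4°: h = 0.6769, k = 1.477; principal scales a = 1.477, b = 0.6769.
sin(ω/2) = (a − b)/(a + b) = 0.8005/2.154 = 0.3716, so ω = 2 arcsin(0.3716) ≈ 43.6°.

43.6°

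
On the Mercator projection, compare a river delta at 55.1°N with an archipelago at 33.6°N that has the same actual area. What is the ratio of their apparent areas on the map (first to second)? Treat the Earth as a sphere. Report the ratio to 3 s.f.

Mercator is conformal with k = sec φ, so areal scale = k² = sec²φ.
At 55.1°: sec²(55.1°) = 1/0.5721² = 3.055.
At 33.6°: sec²(33.6°) = 1/0.8329² = 1.441.
Ratio = 3.055/1.441 = cos²(33.6°)/cos²(55.1°) ≈ 2.12.

2.12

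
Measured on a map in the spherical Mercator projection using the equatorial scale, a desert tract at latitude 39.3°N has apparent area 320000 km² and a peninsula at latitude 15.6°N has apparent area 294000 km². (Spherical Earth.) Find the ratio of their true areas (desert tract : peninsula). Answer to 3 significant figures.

Since Mercator area scale is 1/cos²φ, the true area equals the apparent area multiplied by cos²φ.
True area of desert tract: 320000 × cos²(39.3°) = 320000 × 0.5988 = 191600 km².
True area of peninsula: 294000 × cos²(15.6°) = 294000 × 0.9277 = 272700 km².
Ratio = 191600 / 272700 ≈ 0.703.

0.703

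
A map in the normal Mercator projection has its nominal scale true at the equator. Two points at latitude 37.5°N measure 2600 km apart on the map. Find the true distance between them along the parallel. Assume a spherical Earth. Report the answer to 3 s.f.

2060 km

For Mercator, h = k = sec φ (a conformal cylindrical projection has a single point scale, 1/cos φ).
Along the parallel at 37.5°, map distances are exaggerated by k = sec 37.5° = 1.260.
True distance = 2600 / 1.260 = 2600 × cos 37.5° ≈ 2060 km.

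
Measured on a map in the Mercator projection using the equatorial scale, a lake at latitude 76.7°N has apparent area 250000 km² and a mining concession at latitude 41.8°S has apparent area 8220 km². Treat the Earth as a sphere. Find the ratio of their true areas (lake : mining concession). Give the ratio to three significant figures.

On Mercator the areal scale is sec²φ, so true area = apparent × cos²φ.
True area of lake: 250000 × cos²(76.7°) = 250000 × 0.05292 = 13230 km².
True area of mining concession: 8220 × cos²(41.8°) = 8220 × 0.5557 = 4568 km².
Ratio = 13230 / 4568 ≈ 2.90.

2.90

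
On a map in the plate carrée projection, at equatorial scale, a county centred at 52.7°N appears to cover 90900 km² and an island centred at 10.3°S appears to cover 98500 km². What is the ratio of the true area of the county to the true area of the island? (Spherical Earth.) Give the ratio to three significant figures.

On the plate carrée, areal scale = h·k = 1 × sec φ, so true area = apparent × cos φ.
True area of county: 90900 × cos(52.7°) = 90900 × 0.6060 = 55080 km².
True area of island: 98500 × cos(10.3°) = 98500 × 0.9839 = 96910 km².
Ratio = 55080 / 96910 ≈ 0.568.

0.568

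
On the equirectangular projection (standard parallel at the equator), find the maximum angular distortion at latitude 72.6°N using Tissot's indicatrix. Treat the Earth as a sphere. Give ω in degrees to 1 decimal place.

For the equirectangular projection with φ₀ = 0 (plate carrée), h = 1 along meridians and k = sec φ along parallels.
At 72.6°: h = 1.000, k = 3.344; principal scales a = 3.344, b = 1.000.
sin(ω/2) = (a − b)/(a + b) = 2.344/4.344 = 0.5396, so ω = 2 arcsin(0.5396) ≈ 65.3°.

65.3°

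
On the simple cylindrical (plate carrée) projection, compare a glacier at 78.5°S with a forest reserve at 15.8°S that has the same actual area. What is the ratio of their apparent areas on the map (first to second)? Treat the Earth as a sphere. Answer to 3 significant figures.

For the equirectangular projection with φ₀ = 0 (plate carrée), h = 1 along meridians and k = sec φ along parallels.
Areal scale at 78.5°: h·k = 1.000 × 5.016 = 5.016.
Areal scale at 15.8°: h·k = 1.000 × 1.039 = 1.039.
Ratio = 5.016/1.039 ≈ 4.83.

4.83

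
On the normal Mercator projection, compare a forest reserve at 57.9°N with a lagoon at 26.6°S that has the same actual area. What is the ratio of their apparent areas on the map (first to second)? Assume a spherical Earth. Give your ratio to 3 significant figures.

2.83

Mercator is conformal with k = sec φ, so areal scale = k² = sec²φ.
At 57.9°: sec²(57.9°) = 1/0.5314² = 3.541.
At 26.6°: sec²(26.6°) = 1/0.8942² = 1.251.
Ratio = 3.541/1.251 = cos²(26.6°)/cos²(57.9°) ≈ 2.83.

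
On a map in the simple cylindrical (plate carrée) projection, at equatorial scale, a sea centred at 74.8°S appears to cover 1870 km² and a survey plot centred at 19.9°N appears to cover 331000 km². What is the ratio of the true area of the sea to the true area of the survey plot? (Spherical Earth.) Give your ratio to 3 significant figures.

0.00158

On the plate carrée, areal scale = h·k = 1 × sec φ, so true area = apparent × cos φ.
True area of sea: 1870 × cos(74.8°) = 1870 × 0.2622 = 490.3 km².
True area of survey plot: 331000 × cos(19.9°) = 331000 × 0.9403 = 311200 km².
Ratio = 490.3 / 311200 ≈ 0.00158.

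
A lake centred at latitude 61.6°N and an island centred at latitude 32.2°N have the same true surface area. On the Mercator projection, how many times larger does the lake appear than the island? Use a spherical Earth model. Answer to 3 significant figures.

3.17

Mercator areal scale is sec²φ.
At 61.6°: sec²(61.6°) = 1/0.4756² = 4.421.
At 32.2°: sec²(32.2°) = 1/0.8462² = 1.397.
Ratio = 4.421/1.397 = cos²(32.2°)/cos²(61.6°) ≈ 3.17.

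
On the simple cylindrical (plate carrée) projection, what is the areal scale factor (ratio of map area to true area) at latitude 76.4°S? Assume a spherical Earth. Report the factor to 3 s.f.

4.25

For the equirectangular projection with φ₀ = 0 (plate carrée), h = 1 along meridians and k = sec φ along parallels.
Areal scale = h·k = 1 × sec φ; at 76.4°, h = 1.000, k = 4.253, so h·k = 4.253.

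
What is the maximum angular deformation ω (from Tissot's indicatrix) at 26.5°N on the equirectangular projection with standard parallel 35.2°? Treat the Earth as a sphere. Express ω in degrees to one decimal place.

In the equirectangular projection with standard parallel φ₀ = 35.2° (x = Rλ cos φ₀, y = Rφ), meridians are true-scale (h = 1) and the parallel scale is k = cos φ₀ / cos φ.
At 26.5°: h = 1.000, k = 0.9131; principal scales a = 1.000, b = 0.9131.
sin(ω/2) = (a − b)/(a + b) = 0.08692/1.913 = 0.04544, so ω = 2 arcsin(0.04544) ≈ 5.2°.

5.2°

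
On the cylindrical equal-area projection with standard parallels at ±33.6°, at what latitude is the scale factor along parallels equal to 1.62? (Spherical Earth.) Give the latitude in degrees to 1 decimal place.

Cylindrical equal-area (φ₀ = 33.6°): h = cos φ / cos 33.6° along meridians, k = cos 33.6° / cos φ along parallels; h·k = 1.
k = cos φ₀ / cos φ = 1.62  ⇒  cos φ = cos 33.6° / 1.62 = 0.5141.
φ = arccos(0.5141) ≈ 59.1°.

59.1°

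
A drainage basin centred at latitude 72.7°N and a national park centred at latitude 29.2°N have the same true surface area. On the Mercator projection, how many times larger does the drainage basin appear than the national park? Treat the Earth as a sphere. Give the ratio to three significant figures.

Mercator areal scale is sec²φ.
At 72.7°: sec²(72.7°) = 1/0.2974² = 11.31.
At 29.2°: sec²(29.2°) = 1/0.8729² = 1.312.
Ratio = 11.31/1.312 = cos²(29.2°)/cos²(72.7°) ≈ 8.62.

8.62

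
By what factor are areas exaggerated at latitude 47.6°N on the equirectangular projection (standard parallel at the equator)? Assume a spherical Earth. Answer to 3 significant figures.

Plate carrée maps x = Rλ, y = Rφ. The meridian scale is h = 1 and the parallel scale is k = 1/cos φ = sec φ.
Areal scale = h·k = 1 × sec φ; at 47.6°, h = 1.000, k = 1.483, so h·k = 1.483.

1.48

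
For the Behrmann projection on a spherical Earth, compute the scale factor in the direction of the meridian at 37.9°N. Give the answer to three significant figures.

0.911

Behrmann is a cylindrical equal-area projection with standard parallels at ±30°. For cylindrical equal-area with standard parallel φ₀, h = cos φ / cos φ₀ and k = cos φ₀ / cos φ, so h·k = 1.
h = cos 37.9° / cos 30° = 0.7891/0.8660 = 0.9112.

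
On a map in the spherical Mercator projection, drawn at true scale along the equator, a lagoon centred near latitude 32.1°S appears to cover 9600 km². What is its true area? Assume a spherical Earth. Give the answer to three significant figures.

6890 km²

The Mercator projection is conformal; its linear scale factor is the same in every direction and equals sec φ = 1/cos φ.
Areal scale = k² = sec²φ = 1/cos²(32.1°) = 1/0.8471² = 1.394.
True area = apparent / (areal scale) = 9600 / 1.394 ≈ 6890 km².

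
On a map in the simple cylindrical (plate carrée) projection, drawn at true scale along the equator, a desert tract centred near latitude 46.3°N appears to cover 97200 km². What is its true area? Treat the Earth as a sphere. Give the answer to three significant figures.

67200 km²

For the equirectangular projection with φ₀ = 0 (plate carrée), h = 1 along meridians and k = sec φ along parallels.
Areal scale = h·k = 1 × sec φ; at 46.3°, h = 1.000, k = 1.447, so h·k = 1.447.
True area = apparent / (areal scale) = 97200 / 1.447 ≈ 67200 km².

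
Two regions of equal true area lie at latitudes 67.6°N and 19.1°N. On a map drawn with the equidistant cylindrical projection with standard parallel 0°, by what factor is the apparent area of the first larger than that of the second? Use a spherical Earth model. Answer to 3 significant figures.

2.48

In the plate carrée (x = Rλ, y = Rφ), meridians are true-scale (h = 1) and parallels are stretched by k = sec φ.
Areal scale at 67.6°: h·k = 1.000 × 2.624 = 2.624.
Areal scale at 19.1°: h·k = 1.000 × 1.058 = 1.058.
Ratio = 2.624/1.058 ≈ 2.48.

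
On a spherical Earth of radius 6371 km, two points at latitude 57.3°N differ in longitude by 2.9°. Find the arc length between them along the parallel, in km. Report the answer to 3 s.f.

Arc length along a parallel = R cos φ · Δλ (with Δλ in radians).
= 6371 × cos 57.3° × (2.9° × π/180) = 6371 × 0.5402 × 0.05061 ≈ 174 km.

174 km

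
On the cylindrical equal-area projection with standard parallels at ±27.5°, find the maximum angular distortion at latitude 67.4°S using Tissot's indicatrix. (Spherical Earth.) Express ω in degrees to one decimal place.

86.3°

A cylindrical equal-area projection with standard parallel φ₀ has meridian scale h = cos φ / cos φ₀ and parallel scale k = cos φ₀ / cos φ (so areas are preserved, h·k = 1).
At 67.4°: h = 0.4332, k = 2.308; principal scales a = 2.308, b = 0.4332.
sin(ω/2) = (a − b)/(a + b) = 1.875/2.741 = 0.6839, so ω = 2 arcsin(0.6839) ≈ 86.3°.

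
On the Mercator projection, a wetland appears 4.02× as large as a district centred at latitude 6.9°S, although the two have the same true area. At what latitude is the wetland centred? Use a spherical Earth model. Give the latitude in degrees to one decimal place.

60.3°

For equal true areas on Mercator, apparent areas scale as sec²φ, so the ratio is cos²φ₂ / cos²φ₁.
cos²φ₂ / cos²φ₁ = 4.02  ⇒  cos φ₁ = cos 6.9° / √4.02 = 0.9928/2.005 = 0.4951.
φ₁ = arccos(0.4951) ≈ 60.3°.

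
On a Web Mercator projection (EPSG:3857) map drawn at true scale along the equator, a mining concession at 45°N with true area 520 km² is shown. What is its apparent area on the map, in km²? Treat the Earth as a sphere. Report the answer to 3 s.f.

The Mercator projection is conformal; its linear scale factor is the same in every direction and equals sec φ = 1/cos φ.
Areal scale = k² = sec²φ = 1/cos²(45°) = 1/0.7071² = 2.000.
Apparent area = 520 × 2.000 ≈ 1040 km².

1040 km²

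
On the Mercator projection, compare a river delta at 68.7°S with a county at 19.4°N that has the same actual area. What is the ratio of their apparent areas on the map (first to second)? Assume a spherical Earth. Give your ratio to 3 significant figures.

Mercator is conformal with k = sec φ, so areal scale = k² = sec²φ.
At 68.7°: sec²(68.7°) = 1/0.3633² = 7.579.
At 19.4°: sec²(19.4°) = 1/0.9432² = 1.124.
Ratio = 7.579/1.124 = cos²(19.4°)/cos²(68.7°) ≈ 6.74.

6.74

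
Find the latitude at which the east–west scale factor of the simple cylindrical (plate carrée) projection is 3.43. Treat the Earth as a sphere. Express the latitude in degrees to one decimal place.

73.0°

Plate carrée: h = 1, k = sec φ along parallels.
sec φ = 3.43  ⇒  cos φ = 0.2915  ⇒  φ ≈ 73.0°.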